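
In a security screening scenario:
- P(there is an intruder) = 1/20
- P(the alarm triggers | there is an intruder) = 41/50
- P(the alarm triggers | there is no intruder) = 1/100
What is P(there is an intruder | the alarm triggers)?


Using Bayes' theorem:
P(A|B) = P(B|A)·P(A) / P(B)

P(the alarm triggers) = 41/50 × 1/20 + 1/100 × 19/20
= 41/1000 + 19/2000 = 101/2000

P(there is an intruder|the alarm triggers) = (41/1000) / (101/2000) = 82/101

P(there is an intruder|the alarm triggers) = 82/101 ≈ 81.19%


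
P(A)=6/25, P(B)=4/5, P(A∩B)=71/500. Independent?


P(A)×P(B) = 24/125
P(A∩B) = 71/500
Not equal → NOT independent

No, not independent


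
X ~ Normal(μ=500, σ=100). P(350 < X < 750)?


z₁=(350-500)/100=-1.5, z₂=(750-500)/100=2.5
P = Φ(2.5) - Φ(-1.5) = 0.993790 - 0.066807 = 0.926983 ≈ 0.9270

P(350 < X < 750) ≈ 0.9270


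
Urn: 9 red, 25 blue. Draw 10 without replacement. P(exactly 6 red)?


Hypergeometric: C(9,6)×C(25,4)/C(34,10)
= 84×12650/131128140 = 1610/198679

P(X=6) = 1610/198679 ≈ 0.81%


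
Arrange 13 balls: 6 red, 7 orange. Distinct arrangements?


13!/(6!×7!) = 1716

1716


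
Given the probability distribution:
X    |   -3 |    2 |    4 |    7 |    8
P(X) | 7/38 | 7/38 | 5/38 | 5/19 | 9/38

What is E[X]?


E[X] = Σ x·P(X=x)
= (-3)×(7/38) + (2)×(7/38) + (4)×(5/38) + (7)×(5/19) + (8)×(9/38)
= 155/38

E[X] = 155/38


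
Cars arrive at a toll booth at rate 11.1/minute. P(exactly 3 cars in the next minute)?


Poisson(λ=11.1): P(X=3) = e^(-λ)×λ^k/k!
= e^(-11.1) × 11.1^3 / 3!
≈ 1.511232382e-05 × 1367.631 / 6 ≈ 0.003445

P(X=3) ≈ 0.003445 ≈ 0.34%


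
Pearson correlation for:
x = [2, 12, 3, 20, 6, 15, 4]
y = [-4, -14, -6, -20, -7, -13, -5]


n=7, Σx=62, Σy=-69, Σxy=-851, Σx²=834, Σy²=891
r = (7×(-851) - 62×(-69))/√((7×834 - 62²)(7×891 - (-69)²))
= -1679/√(1994×1476) = -1679/√2943144 ≈ -1679/1715.5594 ≈ -0.9787

r ≈ -0.9787


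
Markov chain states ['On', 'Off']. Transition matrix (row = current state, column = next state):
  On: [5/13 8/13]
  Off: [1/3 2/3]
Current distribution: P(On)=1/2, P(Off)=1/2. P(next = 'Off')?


P(next=Off) = Σᵢ P(now=i)×P(i→Off)
= 1/2×8/13 + 1/2×2/3
= 4/13 + 1/3 = 25/39

P = 25/39 ≈ 0.6410


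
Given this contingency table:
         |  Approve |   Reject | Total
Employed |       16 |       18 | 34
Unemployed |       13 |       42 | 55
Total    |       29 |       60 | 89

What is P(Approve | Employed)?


P(Approve | Employed) = 16/(16+18) = 16/34 = 8/17

P(Approve|Employed) = 8/17 ≈ 47.06%


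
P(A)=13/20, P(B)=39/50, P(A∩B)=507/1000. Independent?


P(A)×P(B) = 507/1000
P(A∩B) = 507/1000
Equal ✓ → Independent

Yes, independent


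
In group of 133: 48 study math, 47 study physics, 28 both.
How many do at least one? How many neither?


|A∪B| = 48+47-28 = 67
Neither = 133-67 = 66

At least one: 67; Neither: 66


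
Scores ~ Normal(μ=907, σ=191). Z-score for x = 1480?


z = (x - μ)/σ = (1480 - 907)/191 = 3.0

z = 3.0


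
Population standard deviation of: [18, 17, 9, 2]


Mean = 46/4 = 23/2
  (18-23/2)²=169/4
  (17-23/2)²=121/4
  (9-23/2)²=25/4
  (2-23/2)²=361/4
Σ(x-μ)² = 169
σ² = 169/4

σ = √(169/4) ≈ 6.5000


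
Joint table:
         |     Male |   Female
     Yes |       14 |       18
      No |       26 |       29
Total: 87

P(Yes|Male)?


P(Yes|Male) = 14/(14+26) = 14/40 = 7/20

P = 7/20 ≈ 35.00%


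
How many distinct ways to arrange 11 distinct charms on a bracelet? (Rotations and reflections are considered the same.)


Free circular arrangements: rotations and reflections both identified.
(n-1)!/2 = 10!/2 = 3628800/2 = 1814400

1814400


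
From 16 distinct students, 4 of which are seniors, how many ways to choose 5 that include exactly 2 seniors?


Choose 2 of the 4 seniors and 3 of the other 12 students:
C(4,2)×C(12,3) = 6×220 = 1320

1320


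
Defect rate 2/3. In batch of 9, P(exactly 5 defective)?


Binomial: P(X=5) = C(9,5)×p^5×(1-p)^4
= 126 × 32/243 × 1/81 = 448/2187

P(X=5) = 448/2187 ≈ 20.48%


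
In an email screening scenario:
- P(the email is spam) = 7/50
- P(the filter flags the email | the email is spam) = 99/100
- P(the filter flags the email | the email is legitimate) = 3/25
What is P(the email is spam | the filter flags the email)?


Using Bayes' theorem:
P(A|B) = P(B|A)·P(A) / P(B)

P(the filter flags the email) = 99/100 × 7/50 + 3/25 × 43/50
= 693/5000 + 129/1250 = 1209/5000

P(the email is spam|the filter flags the email) = (693/5000) / (1209/5000) = 231/403

P(the email is spam|the filter flags the email) = 231/403 ≈ 57.32%


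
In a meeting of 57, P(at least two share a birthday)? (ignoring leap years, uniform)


P(all different) = Π(365-i)/365 for i=0..56
= 0.009878
P(match) = 1 - 0.009878 = 0.990122

P ≈ 0.9901 ≈ 99.01%


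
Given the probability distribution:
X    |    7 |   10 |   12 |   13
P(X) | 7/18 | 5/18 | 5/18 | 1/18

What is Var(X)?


E[X] = 86/9
E[X²] = 866/9
Var(X) = E[X²] - (E[X])² = 866/9 - 7396/81 = 398/81

Var(X) = 398/81 ≈ 4.9136


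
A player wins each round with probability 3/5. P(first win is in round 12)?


Geometric: P(X=12) = (1-p)^(k-1)×p = (2/5)^11×3/5 = 6144/244140625

P(X=12) = 6144/244140625 ≈ 0.00%


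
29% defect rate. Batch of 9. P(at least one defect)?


P(all good) = (71/100)^9 = 45848500718449031/1000000000000000000
P(≥1 defect) = 954151499281550969/1000000000000000000

P = 954151499281550969/1000000000000000000 ≈ 95.42%


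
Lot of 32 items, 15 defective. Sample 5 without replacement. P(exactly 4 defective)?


Hypergeometric: C(15,4)×C(17,1)/C(32,5)
= 1365×17/201376 = 3315/28768

P(X=4) = 3315/28768 ≈ 11.52%


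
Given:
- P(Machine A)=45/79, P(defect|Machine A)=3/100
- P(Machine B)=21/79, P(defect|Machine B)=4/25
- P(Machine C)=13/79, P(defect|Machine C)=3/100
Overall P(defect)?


P(B) = Σ P(B|Aᵢ)×P(Aᵢ)
  3/100×45/79 = 27/1580
  4/25×21/79 = 84/1975
  3/100×13/79 = 39/7900
Sum = 51/790

P(defect) = 51/790 ≈ 6.46%


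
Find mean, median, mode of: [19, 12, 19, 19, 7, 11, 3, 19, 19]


Sorted: [3, 7, 11, 12, 19, 19, 19, 19, 19]
Mean = 128/9
Median = 19
Freq: {19: 5, 12: 1, 7: 1, 11: 1, 3: 1}
Mode: [19]

Mean=128/9, Median=19, Mode=19


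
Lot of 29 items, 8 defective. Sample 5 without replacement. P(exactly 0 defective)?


Hypergeometric: C(8,0)×C(21,5)/C(29,5)
= 1×20349/118755 = 323/1885

P(X=0) = 323/1885 ≈ 17.14%


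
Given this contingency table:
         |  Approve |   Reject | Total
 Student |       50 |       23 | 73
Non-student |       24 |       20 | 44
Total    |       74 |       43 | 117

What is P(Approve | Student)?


P(Approve | Student) = 50/(50+23) = 50/73

P(Approve|Student) = 50/73 ≈ 68.49%


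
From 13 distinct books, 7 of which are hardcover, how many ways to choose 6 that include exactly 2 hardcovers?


Choose 2 of the 7 hardcovers and 4 of the other 6 books:
C(7,2)×C(6,4) = 21×15 = 315

315


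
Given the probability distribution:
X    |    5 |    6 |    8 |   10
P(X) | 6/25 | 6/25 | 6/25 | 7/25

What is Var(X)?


E[X] = 184/25
E[X²] = 58
Var(X) = E[X²] - (E[X])² = 58 - 33856/625 = 2394/625

Var(X) = 2394/625 ≈ 3.8304


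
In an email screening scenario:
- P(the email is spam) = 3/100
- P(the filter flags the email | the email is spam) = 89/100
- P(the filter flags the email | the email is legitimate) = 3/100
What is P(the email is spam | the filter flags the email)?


Using Bayes' theorem:
P(A|B) = P(B|A)·P(A) / P(B)

P(the filter flags the email) = 89/100 × 3/100 + 3/100 × 97/100
= 267/10000 + 291/10000 = 279/5000

P(the email is spam|the filter flags the email) = (267/10000) / (279/5000) = 89/186

P(the email is spam|the filter flags the email) = 89/186 ≈ 47.85%


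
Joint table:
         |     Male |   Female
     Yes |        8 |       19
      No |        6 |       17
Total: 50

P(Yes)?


P(Yes) = (8+19)/50 = 27/50

P(Yes) = 27/50 ≈ 54.00%


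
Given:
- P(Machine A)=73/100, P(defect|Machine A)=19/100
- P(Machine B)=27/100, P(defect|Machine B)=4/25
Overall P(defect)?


P(B) = Σ P(B|Aᵢ)×P(Aᵢ)
  19/100×73/100 = 1387/10000
  4/25×27/100 = 27/625
Sum = 1819/10000

P(defect) = 1819/10000 ≈ 18.19%


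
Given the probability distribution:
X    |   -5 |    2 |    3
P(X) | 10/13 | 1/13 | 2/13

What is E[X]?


E[X] = Σ x·P(X=x)
= (-5)×(10/13) + (2)×(1/13) + (3)×(2/13)
= -42/13

E[X] = -42/13


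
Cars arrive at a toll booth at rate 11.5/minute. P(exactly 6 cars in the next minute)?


Poisson(λ=11.5): P(X=6) = e^(-λ)×λ^k/k!
= e^(-11.5) × 11.5^6 / 6!
≈ 1.01300936e-05 × 2313060.76562 / 720 ≈ 0.032544

P(X=6) ≈ 0.032544 ≈ 3.25%


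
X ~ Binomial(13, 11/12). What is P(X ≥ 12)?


P(X ≥ 12) = Σ P(X=i) for i=12..13
P(X=12) = 40799568897373/106993205379072
P(X=13) = 34522712143931/106993205379072
Sum = 3138428376721/4458050224128

P(X ≥ 12) = 3138428376721/4458050224128 ≈ 70.40%


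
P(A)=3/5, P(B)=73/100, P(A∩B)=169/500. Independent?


P(A)×P(B) = 219/500
P(A∩B) = 169/500
Not equal → NOT independent

No, not independent


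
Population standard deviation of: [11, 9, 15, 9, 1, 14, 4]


Mean = 63/7 = 9
  (11-9)²=4
  (9-9)²=0
  (15-9)²=36
  (9-9)²=0
  (1-9)²=64
  (14-9)²=25
  (4-9)²=25
Σ(x-μ)² = 154
σ² = 154/7 = 22

σ = √(22) ≈ 4.6904


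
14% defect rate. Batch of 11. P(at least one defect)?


P(all good) = (43/50)^11 = 929293739471222707/4882812500000000000
P(≥1 defect) = 3953518760528777293/4882812500000000000

P = 3953518760528777293/4882812500000000000 ≈ 80.97%


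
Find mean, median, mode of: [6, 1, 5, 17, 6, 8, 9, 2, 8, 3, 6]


Sorted: [1, 2, 3, 5, 6, 6, 6, 8, 8, 9, 17]
Mean = 71/11
Median = 6
Freq: {6: 3, 1: 1, 5: 1, 17: 1, 8: 2, 9: 1, 2: 1, 3: 1}
Mode: [6]

Mean=71/11, Median=6, Mode=6


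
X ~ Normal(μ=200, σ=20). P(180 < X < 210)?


z₁=(180-200)/20=-1.0, z₂=(210-200)/20=0.5
P = Φ(0.5) - Φ(-1.0) = 0.691462 - 0.158655 = 0.532807 ≈ 0.5328

P(180 < X < 210) ≈ 0.5328


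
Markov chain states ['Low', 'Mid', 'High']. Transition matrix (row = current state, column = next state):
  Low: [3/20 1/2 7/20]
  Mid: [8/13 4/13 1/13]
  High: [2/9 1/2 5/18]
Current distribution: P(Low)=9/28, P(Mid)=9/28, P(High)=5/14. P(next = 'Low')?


P(next=Low) = Σᵢ P(now=i)×P(i→Low)
= 9/28×3/20 + 9/28×8/13 + 5/14×2/9
= 27/560 + 18/91 + 5/63 = 21319/65520

P = 21319/65520 ≈ 0.3254


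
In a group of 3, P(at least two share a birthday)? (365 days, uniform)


P(all different) = Π(365-i)/365 for i=0..2
= 0.991796
P(match) = 1 - 0.991796 = 0.008204

P ≈ 0.0082 ≈ 0.82%


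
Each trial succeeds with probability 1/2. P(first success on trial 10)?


Geometric: P(X=10) = (1-p)^(k-1)×p = (1/2)^9×1/2 = 1/1024

P(X=10) = 1/1024 ≈ 0.10%


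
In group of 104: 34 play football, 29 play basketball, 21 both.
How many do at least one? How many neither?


|A∪B| = 34+29-21 = 42
Neither = 104-42 = 62

At least one: 42; Neither: 62


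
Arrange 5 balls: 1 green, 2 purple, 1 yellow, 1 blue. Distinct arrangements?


5!/(1!×2!×1!×1!) = 60

60


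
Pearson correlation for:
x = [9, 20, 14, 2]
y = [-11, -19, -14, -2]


n=4, Σx=45, Σy=-46, Σxy=-679, Σx²=681, Σy²=682
r = (4×(-679) - 45×(-46))/√((4×681 - 45²)(4×682 - (-46)²))
= -646/√(699×612) = -646/√427788 ≈ -646/654.0550 ≈ -0.9877

r ≈ -0.9877


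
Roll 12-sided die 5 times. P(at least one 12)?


P(no 12)^5 = (11/12)^5 = 161051/248832
P(≥1) = 1 - 161051/248832 = 87781/248832

P = 87781/248832 ≈ 35.28%


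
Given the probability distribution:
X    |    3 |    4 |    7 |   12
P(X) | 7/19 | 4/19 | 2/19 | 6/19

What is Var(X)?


E[X] = 123/19
E[X²] = 1089/19
Var(X) = E[X²] - (E[X])² = 1089/19 - 15129/361 = 5562/361

Var(X) = 5562/361 ≈ 15.4072


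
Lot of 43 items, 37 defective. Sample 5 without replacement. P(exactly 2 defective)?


Hypergeometric: C(37,2)×C(6,3)/C(43,5)
= 666×20/962598 = 2220/160433

P(X=2) = 2220/160433 ≈ 1.38%


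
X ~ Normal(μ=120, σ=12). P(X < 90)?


z = (90-120)/12 = -2.5
P(Z < -2.5) = 0.0062

P(X < 90) ≈ 0.0062


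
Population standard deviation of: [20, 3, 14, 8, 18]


Mean = 63/5
  (20-63/5)²=1369/25
  (3-63/5)²=2304/25
  (14-63/5)²=49/25
  (8-63/5)²=529/25
  (18-63/5)²=729/25
Σ(x-μ)² = 996/5
σ² = (996/5)/5 = 996/25

σ = √(996/25) ≈ 6.3119


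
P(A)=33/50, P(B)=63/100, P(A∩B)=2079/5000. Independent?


P(A)×P(B) = 2079/5000
P(A∩B) = 2079/5000
Equal ✓ → Independent

Yes, independent


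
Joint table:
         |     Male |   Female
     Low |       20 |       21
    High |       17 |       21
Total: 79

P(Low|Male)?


P(Low|Male) = 20/(20+17) = 20/37

P = 20/37 ≈ 54.05%


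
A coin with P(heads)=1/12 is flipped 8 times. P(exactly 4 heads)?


Binomial: P(X=4) = C(8,4)×p^4×(1-p)^4
= 70 × 1/20736 × 14641/20736 = 512435/214990848

P(X=4) = 512435/214990848 ≈ 0.24%


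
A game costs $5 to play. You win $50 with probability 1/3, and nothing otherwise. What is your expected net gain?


E[gain] = (50-5)×1/3 + (-5)×2/3
= 15 - 10/3 = 35/3

Expected net gain = $35/3 ≈ $11.67


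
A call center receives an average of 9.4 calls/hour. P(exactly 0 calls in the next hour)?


Poisson(λ=9.4): P(X=0) = e^(-λ)×λ^k/k!
= e^(-9.4) × 9.4^0 / 0!
≈ 8.272406556e-05 × 1 / 1 ≈ 0.000083

P(X=0) ≈ 0.000083 ≈ 0.01%


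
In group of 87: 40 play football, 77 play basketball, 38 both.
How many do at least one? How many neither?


|A∪B| = 40+77-38 = 79
Neither = 87-79 = 8

At least one: 79; Neither: 8


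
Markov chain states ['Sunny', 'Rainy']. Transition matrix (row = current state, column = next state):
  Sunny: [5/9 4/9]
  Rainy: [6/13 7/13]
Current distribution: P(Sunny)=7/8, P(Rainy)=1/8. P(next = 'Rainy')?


P(next=Rainy) = Σᵢ P(now=i)×P(i→Rainy)
= 7/8×4/9 + 1/8×7/13
= 7/18 + 7/104 = 427/936

P = 427/936 ≈ 0.4562


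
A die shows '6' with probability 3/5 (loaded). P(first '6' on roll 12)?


Geometric: P(X=12) = (1-p)^(k-1)×p = (2/5)^11×3/5 = 6144/244140625

P(X=12) = 6144/244140625 ≈ 0.00%


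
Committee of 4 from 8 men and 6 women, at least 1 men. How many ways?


Count by #men:
  1M,3W: C(8,1)×C(6,3)=160
  2M,2W: C(8,2)×C(6,2)=420
  3M,1W: C(8,3)×C(6,1)=336
  4M,0W: C(8,4)×C(6,0)=70
Total = 986

986


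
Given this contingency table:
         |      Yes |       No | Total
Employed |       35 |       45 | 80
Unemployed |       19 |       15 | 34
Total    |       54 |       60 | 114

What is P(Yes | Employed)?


P(Yes | Employed) = 35/(35+45) = 35/80 = 7/16

P(Yes|Employed) = 7/16 ≈ 43.75%


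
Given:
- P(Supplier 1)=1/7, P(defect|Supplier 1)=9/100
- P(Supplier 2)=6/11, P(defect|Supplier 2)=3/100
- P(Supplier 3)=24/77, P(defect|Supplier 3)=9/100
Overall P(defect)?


P(B) = Σ P(B|Aᵢ)×P(Aᵢ)
  9/100×1/7 = 9/700
  3/100×6/11 = 9/550
  9/100×24/77 = 54/1925
Sum = 63/1100

P(defect) = 63/1100 ≈ 5.73%


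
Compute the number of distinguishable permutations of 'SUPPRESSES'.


Letters: 10, freq: {'S': 4, 'U': 1, 'P': 2, 'R': 1, 'E': 2}
10!/(4!×1!×2!×1!×2!) = 3628800/96 = 37800

37800


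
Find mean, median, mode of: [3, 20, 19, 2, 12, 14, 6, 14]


Sorted: [2, 3, 6, 12, 14, 14, 19, 20]
Mean = 90/8 = 45/4
Median = 13
Freq: {3: 1, 20: 1, 19: 1, 2: 1, 12: 1, 14: 2, 6: 1}
Mode: [14]

Mean=45/4, Median=13, Mode=14


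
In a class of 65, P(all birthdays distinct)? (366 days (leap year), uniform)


P(all different) = Π(366-i)/366 for i=0..64
= (366/366)×(365/366)×...×(302/366)
= 0.002358

P ≈ 0.0024 ≈ 0.24%


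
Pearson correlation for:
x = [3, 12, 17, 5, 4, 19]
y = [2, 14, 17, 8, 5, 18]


n=6, Σx=60, Σy=64, Σxy=865, Σx²=844, Σy²=902
r = (6×865 - 60×64)/√((6×844 - 60²)(6×902 - 64²))
= 1350/√(1464×1316) = 1350/√1926624 ≈ 1350/1388.0288 ≈ 0.9726

r ≈ 0.9726


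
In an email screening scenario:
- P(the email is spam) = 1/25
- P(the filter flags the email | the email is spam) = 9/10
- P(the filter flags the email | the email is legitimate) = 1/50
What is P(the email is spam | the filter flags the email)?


Using Bayes' theorem:
P(A|B) = P(B|A)·P(A) / P(B)

P(the filter flags the email) = 9/10 × 1/25 + 1/50 × 24/25
= 9/250 + 12/625 = 69/1250

P(the email is spam|the filter flags the email) = (9/250) / (69/1250) = 15/23

P(the email is spam|the filter flags the email) = 15/23 ≈ 65.22%


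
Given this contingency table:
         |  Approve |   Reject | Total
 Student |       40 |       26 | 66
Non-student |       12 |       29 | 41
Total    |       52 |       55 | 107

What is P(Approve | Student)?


P(Approve | Student) = 40/(40+26) = 40/66 = 20/33

P(Approve|Student) = 20/33 ≈ 60.61%


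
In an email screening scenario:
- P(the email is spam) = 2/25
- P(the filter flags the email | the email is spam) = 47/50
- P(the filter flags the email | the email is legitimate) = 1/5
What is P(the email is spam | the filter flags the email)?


Using Bayes' theorem:
P(A|B) = P(B|A)·P(A) / P(B)

P(the filter flags the email) = 47/50 × 2/25 + 1/5 × 23/25
= 47/625 + 23/125 = 162/625

P(the email is spam|the filter flags the email) = (47/625) / (162/625) = 47/162

P(the email is spam|the filter flags the email) = 47/162 ≈ 29.01%


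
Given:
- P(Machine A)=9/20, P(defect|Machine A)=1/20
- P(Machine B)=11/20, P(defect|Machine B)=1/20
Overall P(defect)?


P(B) = Σ P(B|Aᵢ)×P(Aᵢ)
  1/20×9/20 = 9/400
  1/20×11/20 = 11/400
Sum = 1/20

P(defect) = 1/20 ≈ 5.00%


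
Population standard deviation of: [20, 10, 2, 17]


Mean = 49/4
  (20-49/4)²=961/16
  (10-49/4)²=81/16
  (2-49/4)²=1681/16
  (17-49/4)²=361/16
Σ(x-μ)² = 771/4
σ² = (771/4)/4 = 771/16

σ = √(771/16) ≈ 6.9417


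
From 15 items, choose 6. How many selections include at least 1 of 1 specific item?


Complement: C(15,6) - C(14,6) = 5005 - 3003 = 2002

2002


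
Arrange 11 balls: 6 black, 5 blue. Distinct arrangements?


11!/(6!×5!) = 462

462


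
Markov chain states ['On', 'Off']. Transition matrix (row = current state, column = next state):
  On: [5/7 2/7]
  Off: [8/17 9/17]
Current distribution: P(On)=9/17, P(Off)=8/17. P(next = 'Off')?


P(next=Off) = Σᵢ P(now=i)×P(i→Off)
= 9/17×2/7 + 8/17×9/17
= 18/119 + 72/289 = 810/2023

P = 810/2023 ≈ 0.4004


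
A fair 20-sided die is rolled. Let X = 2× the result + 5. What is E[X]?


E[die] = (1+20)/2 = 21/2
E[X] = 2×21/2 + 5 = 26

E[X] = 26


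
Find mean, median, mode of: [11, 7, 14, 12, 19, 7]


Sorted: [7, 7, 11, 12, 14, 19]
Mean = 70/6 = 35/3
Median = 23/2
Freq: {11: 1, 7: 2, 14: 1, 12: 1, 19: 1}
Mode: [7]

Mean=35/3, Median=23/2, Mode=7


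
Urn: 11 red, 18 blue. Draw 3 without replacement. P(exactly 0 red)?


Hypergeometric: C(11,0)×C(18,3)/C(29,3)
= 1×816/3654 = 136/609

P(X=0) = 136/609 ≈ 22.33%


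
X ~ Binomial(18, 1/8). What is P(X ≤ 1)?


P(X ≤ 1) = Σ P(X=i) for i=0..1
P(X=0) = 1628413597910449/18014398509481984
P(X=1) = 2093674625884863/9007199254740992
Sum = 5815762849680175/18014398509481984

P(X ≤ 1) = 5815762849680175/18014398509481984 ≈ 32.28%


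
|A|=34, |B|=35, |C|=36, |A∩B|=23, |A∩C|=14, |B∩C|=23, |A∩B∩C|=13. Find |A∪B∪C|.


|A∪B∪C| = 34+35+36-23-14-23+13 = 58

|A∪B∪C| = 58


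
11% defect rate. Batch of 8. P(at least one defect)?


P(all good) = (89/100)^8 = 3936588805702081/10000000000000000
P(≥1 defect) = 6063411194297919/10000000000000000

P = 6063411194297919/10000000000000000 ≈ 60.63%


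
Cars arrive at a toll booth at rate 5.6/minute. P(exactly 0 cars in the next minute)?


Poisson(λ=5.6): P(X=0) = e^(-λ)×λ^k/k!
= e^(-5.6) × 5.6^0 / 0!
≈ 0.003697863716 × 1 / 1 ≈ 0.003698

P(X=0) ≈ 0.003698 ≈ 0.37%


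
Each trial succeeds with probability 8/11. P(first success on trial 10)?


Geometric: P(X=10) = (1-p)^(k-1)×p = (3/11)^9×8/11 = 157464/25937424601

P(X=10) = 157464/25937424601 ≈ 0.00%


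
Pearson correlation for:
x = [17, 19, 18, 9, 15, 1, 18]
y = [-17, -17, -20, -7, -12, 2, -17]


n=7, Σx=97, Σy=-88, Σxy=-1519, Σx²=1605, Σy²=1464
r = (7×(-1519) - 97×(-88))/√((7×1605 - 97²)(7×1464 - (-88)²))
= -2097/√(1826×2504) = -2097/√4572304 ≈ -2097/2138.2946 ≈ -0.9807

r ≈ -0.9807


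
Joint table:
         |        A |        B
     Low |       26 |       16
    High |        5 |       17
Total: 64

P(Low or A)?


P(Low∨A) = P(Low) + P(A) - P(Low∧A)
= (42 + 31 - 26)/64 = 47/64

P = 47/64 ≈ 73.44%


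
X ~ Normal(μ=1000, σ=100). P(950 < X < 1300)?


z₁=(950-1000)/100=-0.5, z₂=(1300-1000)/100=3.0
P = Φ(3.0) - Φ(-0.5) = 0.998650 - 0.308538 = 0.690112 ≈ 0.6901

P(950 < X < 1300) ≈ 0.6901


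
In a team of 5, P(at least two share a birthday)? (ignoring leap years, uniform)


P(all different) = Π(365-i)/365 for i=0..4
= 0.972864
P(match) = 1 - 0.972864 = 0.027136

P ≈ 0.0271 ≈ 2.71%


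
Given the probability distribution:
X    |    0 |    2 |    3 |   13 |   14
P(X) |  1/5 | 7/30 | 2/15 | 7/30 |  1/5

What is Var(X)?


E[X] = 67/10
E[X²] = 2423/30
Var(X) = E[X²] - (E[X])² = 2423/30 - 4489/100 = 10763/300

Var(X) = 10763/300 ≈ 35.8767


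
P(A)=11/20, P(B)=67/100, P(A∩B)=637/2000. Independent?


P(A)×P(B) = 737/2000
P(A∩B) = 637/2000
Not equal → NOT independent

No, not independent


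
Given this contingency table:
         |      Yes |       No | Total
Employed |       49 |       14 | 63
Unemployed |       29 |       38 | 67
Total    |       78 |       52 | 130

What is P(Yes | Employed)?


P(Yes | Employed) = 49/(49+14) = 49/63 = 7/9

P(Yes|Employed) = 7/9 ≈ 77.78%


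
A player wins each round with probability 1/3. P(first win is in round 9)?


Geometric: P(X=9) = (1-p)^(k-1)×p = (2/3)^8×1/3 = 256/19683

P(X=9) = 256/19683 ≈ 1.30%


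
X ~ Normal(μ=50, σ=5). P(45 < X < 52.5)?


z₁=(45-50)/5=-1.0, z₂=(52.5-50)/5=0.5
P = Φ(0.5) - Φ(-1.0) = 0.691462 - 0.158655 = 0.532807 ≈ 0.5328

P(45 < X < 52.5) ≈ 0.5328


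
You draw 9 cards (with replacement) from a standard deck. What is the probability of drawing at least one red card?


P(not a red card) = 26/52 = 1/2
P(none in 9 draws) = (1/2)^9 = 1/512
P(≥1 red card) = 1 - 1/512 = 511/512

P = 511/512 ≈ 99.80%


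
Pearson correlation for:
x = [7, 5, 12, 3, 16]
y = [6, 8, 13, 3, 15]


n=5, Σx=43, Σy=45, Σxy=487, Σx²=483, Σy²=503
r = (5×487 - 43×45)/√((5×483 - 43²)(5×503 - 45²))
= 500/√(566×490) = 500/√277340 ≈ 500/526.6308 ≈ 0.9494

r ≈ 0.9494


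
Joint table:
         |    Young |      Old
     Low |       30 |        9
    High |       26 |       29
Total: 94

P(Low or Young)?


P(Low∨Young) = P(Low) + P(Young) - P(Low∧Young)
= (39 + 56 - 30)/94 = 65/94

P = 65/94 ≈ 69.15%


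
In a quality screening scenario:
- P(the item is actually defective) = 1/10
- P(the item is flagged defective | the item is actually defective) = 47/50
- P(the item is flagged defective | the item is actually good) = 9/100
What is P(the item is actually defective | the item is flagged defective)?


Using Bayes' theorem:
P(A|B) = P(B|A)·P(A) / P(B)

P(the item is flagged defective) = 47/50 × 1/10 + 9/100 × 9/10
= 47/500 + 81/1000 = 7/40

P(the item is actually defective|the item is flagged defective) = (47/500) / (7/40) = 94/175

P(the item is actually defective|the item is flagged defective) = 94/175 ≈ 53.71%


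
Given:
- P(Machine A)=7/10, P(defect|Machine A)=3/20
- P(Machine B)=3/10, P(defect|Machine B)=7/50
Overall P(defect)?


P(B) = Σ P(B|Aᵢ)×P(Aᵢ)
  3/20×7/10 = 21/200
  7/50×3/10 = 21/500
Sum = 147/1000

P(defect) = 147/1000 ≈ 14.70%


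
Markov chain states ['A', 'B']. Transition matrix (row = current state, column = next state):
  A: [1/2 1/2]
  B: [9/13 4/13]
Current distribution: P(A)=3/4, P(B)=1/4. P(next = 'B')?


P(next=B) = Σᵢ P(now=i)×P(i→B)
= 3/4×1/2 + 1/4×4/13
= 3/8 + 1/13 = 47/104

P = 47/104 ≈ 0.4519


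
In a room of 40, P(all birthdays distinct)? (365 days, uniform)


P(all different) = Π(365-i)/365 for i=0..39
= (365/365)×(364/365)×...×(326/365)
= 0.108768

P ≈ 0.1088 ≈ 10.88%


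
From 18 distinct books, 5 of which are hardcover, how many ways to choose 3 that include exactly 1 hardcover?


Choose 1 of the 5 hardcovers and 2 of the other 13 books:
C(5,1)×C(13,2) = 5×78 = 390

390


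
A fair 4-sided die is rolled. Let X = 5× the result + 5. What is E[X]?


E[die] = (1+4)/2 = 5/2
E[X] = 5×5/2 + 5 = 35/2

E[X] = 35/2


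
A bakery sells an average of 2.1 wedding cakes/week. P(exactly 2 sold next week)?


Poisson(λ=2.1): P(X=2) = e^(-λ)×λ^k/k!
= e^(-2.1) × 2.1^2 / 2!
≈ 0.1224564283 × 4.41 / 2 ≈ 0.270016

P(X=2) ≈ 0.270016 ≈ 27.00%


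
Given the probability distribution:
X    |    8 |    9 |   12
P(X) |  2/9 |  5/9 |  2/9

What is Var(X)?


E[X] = 85/9
E[X²] = 821/9
Var(X) = E[X²] - (E[X])² = 821/9 - 7225/81 = 164/81

Var(X) = 164/81 ≈ 2.0247


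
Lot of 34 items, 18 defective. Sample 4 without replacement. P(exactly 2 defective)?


Hypergeometric: C(18,2)×C(16,2)/C(34,4)
= 153×120/46376 = 135/341

P(X=2) = 135/341 ≈ 39.59%


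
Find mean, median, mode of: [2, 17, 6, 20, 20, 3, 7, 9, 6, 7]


Sorted: [2, 3, 6, 6, 7, 7, 9, 17, 20, 20]
Mean = 97/10
Median = 7
Freq: {2: 1, 17: 1, 6: 2, 20: 2, 3: 1, 7: 2, 9: 1}
Mode: [6, 7, 20]

Mean=97/10, Median=7, Mode=[6, 7, 20]


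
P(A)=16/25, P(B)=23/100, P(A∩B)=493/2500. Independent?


P(A)×P(B) = 92/625
P(A∩B) = 493/2500
Not equal → NOT independent

No, not independent


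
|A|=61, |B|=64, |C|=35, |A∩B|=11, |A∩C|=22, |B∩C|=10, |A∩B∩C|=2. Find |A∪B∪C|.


|A∪B∪C| = 61+64+35-11-22-10+2 = 119

|A∪B∪C| = 119


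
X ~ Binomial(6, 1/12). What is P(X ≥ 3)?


P(X ≥ 3) = Σ P(X=i) for i=3..6
P(X=3) = 6655/746496
P(X=4) = 605/995328
P(X=5) = 11/497664
P(X=6) = 1/2985984
Sum = 14251/1492992

P(X ≥ 3) = 14251/1492992 ≈ 0.95%


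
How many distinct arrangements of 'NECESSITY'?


Letters: 9, freq: {'N': 1, 'E': 2, 'C': 1, 'S': 2, 'I': 1, 'T': 1, 'Y': 1}
9!/(1!×2!×1!×2!×1!×1!×1!) = 362880/4 = 90720

90720


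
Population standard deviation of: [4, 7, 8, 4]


Mean = 23/4
  (4-23/4)²=49/16
  (7-23/4)²=25/16
  (8-23/4)²=81/16
  (4-23/4)²=49/16
Σ(x-μ)² = 51/4
σ² = (51/4)/4 = 51/16

σ = √(51/16) ≈ 1.7854


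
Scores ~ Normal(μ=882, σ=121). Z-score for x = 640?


z = (x - μ)/σ = (640 - 882)/121 = -2.0

z = -2.0


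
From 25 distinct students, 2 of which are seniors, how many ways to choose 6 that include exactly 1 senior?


Choose 1 of the 2 seniors and 5 of the other 23 students:
C(2,1)×C(23,5) = 2×33649 = 67298

67298


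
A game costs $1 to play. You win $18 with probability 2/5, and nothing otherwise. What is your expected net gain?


E[gain] = (18-1)×2/5 + (-1)×3/5
= 34/5 - 3/5 = 31/5

Expected net gain = $31/5 ≈ $6.20


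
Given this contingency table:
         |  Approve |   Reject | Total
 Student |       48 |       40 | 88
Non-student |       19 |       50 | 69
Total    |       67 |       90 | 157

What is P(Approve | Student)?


P(Approve | Student) = 48/(48+40) = 48/88 = 6/11

P(Approve|Student) = 6/11 ≈ 54.55%


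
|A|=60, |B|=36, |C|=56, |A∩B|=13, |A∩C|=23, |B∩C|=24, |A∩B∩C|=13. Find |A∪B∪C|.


|A∪B∪C| = 60+36+56-13-23-24+13 = 105

|A∪B∪C| = 105


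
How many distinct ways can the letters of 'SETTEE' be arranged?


Letters: 6, freq: {'S': 1, 'E': 3, 'T': 2}
6!/(1!×3!×2!) = 720/12 = 60

60


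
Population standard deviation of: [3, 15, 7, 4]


Mean = 29/4
  (3-29/4)²=289/16
  (15-29/4)²=961/16
  (7-29/4)²=1/16
  (4-29/4)²=169/16
Σ(x-μ)² = 355/4
σ² = (355/4)/4 = 355/16

σ = √(355/16) ≈ 4.7104


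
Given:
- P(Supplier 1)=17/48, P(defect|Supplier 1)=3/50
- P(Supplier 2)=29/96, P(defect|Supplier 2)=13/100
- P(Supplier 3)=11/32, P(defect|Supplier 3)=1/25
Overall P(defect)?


P(B) = Σ P(B|Aᵢ)×P(Aᵢ)
  3/50×17/48 = 17/800
  13/100×29/96 = 377/9600
  1/25×11/32 = 11/800
Sum = 713/9600

P(defect) = 713/9600 ≈ 7.43%


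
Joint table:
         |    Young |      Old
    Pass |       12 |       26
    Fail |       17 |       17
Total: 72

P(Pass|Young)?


P(Pass|Young) = 12/(12+17) = 12/29

P = 12/29 ≈ 41.38%


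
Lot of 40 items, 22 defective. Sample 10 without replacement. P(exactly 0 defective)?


Hypergeometric: C(22,0)×C(18,10)/C(40,10)
= 1×43758/847660528 = 9/174344

P(X=0) = 9/174344 ≈ 0.01%


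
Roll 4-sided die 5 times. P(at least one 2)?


P(no 2)^5 = (3/4)^5 = 243/1024
P(≥1) = 1 - 243/1024 = 781/1024

P = 781/1024 ≈ 76.27%


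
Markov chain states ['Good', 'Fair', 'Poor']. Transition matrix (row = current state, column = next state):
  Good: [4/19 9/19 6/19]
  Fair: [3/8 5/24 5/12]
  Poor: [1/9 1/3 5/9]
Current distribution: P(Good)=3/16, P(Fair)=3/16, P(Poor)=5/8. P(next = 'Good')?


P(next=Good) = Σᵢ P(now=i)×P(i→Good)
= 3/16×4/19 + 3/16×3/8 + 5/8×1/9
= 3/76 + 9/128 + 5/72 = 3923/21888

P = 3923/21888 ≈ 0.1792


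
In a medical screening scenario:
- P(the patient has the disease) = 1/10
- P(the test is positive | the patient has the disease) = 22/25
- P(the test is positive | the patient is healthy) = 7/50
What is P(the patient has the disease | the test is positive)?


Using Bayes' theorem:
P(A|B) = P(B|A)·P(A) / P(B)

P(the test is positive) = 22/25 × 1/10 + 7/50 × 9/10
= 11/125 + 63/500 = 107/500

P(the patient has the disease|the test is positive) = (11/125) / (107/500) = 44/107

P(the patient has the disease|the test is positive) = 44/107 ≈ 41.12%


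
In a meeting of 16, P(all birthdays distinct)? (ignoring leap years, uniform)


P(all different) = Π(365-i)/365 for i=0..15
= (365/365)×(364/365)×...×(350/365)
= 0.716396

P ≈ 0.7164 ≈ 71.64%


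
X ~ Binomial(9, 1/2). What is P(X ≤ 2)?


P(X ≤ 2) = Σ P(X=i) for i=0..2
P(X=0) = 1/512
P(X=1) = 9/512
P(X=2) = 9/128
Sum = 23/256

P(X ≤ 2) = 23/256 ≈ 8.98%


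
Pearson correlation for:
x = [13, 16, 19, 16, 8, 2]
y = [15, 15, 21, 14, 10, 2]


n=6, Σx=74, Σy=77, Σxy=1142, Σx²=1110, Σy²=1191
r = (6×1142 - 74×77)/√((6×1110 - 74²)(6×1191 - 77²))
= 1154/√(1184×1217) = 1154/√1440928 ≈ 1154/1200.3866 ≈ 0.9614

r ≈ 0.9614


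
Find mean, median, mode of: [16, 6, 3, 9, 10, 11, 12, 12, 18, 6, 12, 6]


Sorted: [3, 6, 6, 6, 9, 10, 11, 12, 12, 12, 16, 18]
Mean = 121/12
Median = 21/2
Freq: {16: 1, 6: 3, 3: 1, 9: 1, 10: 1, 11: 1, 12: 3, 18: 1}
Mode: [6, 12]

Mean=121/12, Median=21/2, Mode=[6, 12]


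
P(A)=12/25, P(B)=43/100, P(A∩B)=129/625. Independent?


P(A)×P(B) = 129/625
P(A∩B) = 129/625
Equal ✓ → Independent

Yes, independent


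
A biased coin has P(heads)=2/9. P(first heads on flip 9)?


Geometric: P(X=9) = (1-p)^(k-1)×p = (7/9)^8×2/9 = 11529602/387420489

P(X=9) = 11529602/387420489 ≈ 2.98%


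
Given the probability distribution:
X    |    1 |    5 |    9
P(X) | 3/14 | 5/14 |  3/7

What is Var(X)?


E[X] = 41/7
E[X²] = 307/7
Var(X) = E[X²] - (E[X])² = 307/7 - 1681/49 = 468/49

Var(X) = 468/49 ≈ 9.5510


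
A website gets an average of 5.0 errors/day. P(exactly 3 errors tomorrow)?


Poisson(λ=5.0): P(X=3) = e^(-λ)×λ^k/k!
= e^(-5.0) × 5.0^3 / 3!
≈ 0.006737946999 × 125 / 6 ≈ 0.140374

P(X=3) ≈ 0.140374 ≈ 14.04%


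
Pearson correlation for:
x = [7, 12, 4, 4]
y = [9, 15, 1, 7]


n=4, Σx=27, Σy=32, Σxy=275, Σx²=225, Σy²=356
r = (4×275 - 27×32)/√((4×225 - 27²)(4×356 - 32²))
= 236/√(171×400) = 236/√68400 ≈ 236/261.5339 ≈ 0.9024

r ≈ 0.9024


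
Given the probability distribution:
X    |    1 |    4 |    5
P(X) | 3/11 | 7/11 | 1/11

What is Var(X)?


E[X] = 36/11
E[X²] = 140/11
Var(X) = E[X²] - (E[X])² = 140/11 - 1296/121 = 244/121

Var(X) = 244/121 ≈ 2.0165


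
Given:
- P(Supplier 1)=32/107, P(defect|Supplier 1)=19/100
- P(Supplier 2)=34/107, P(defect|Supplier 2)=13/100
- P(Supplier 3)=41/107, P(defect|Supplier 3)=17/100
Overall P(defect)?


P(B) = Σ P(B|Aᵢ)×P(Aᵢ)
  19/100×32/107 = 152/2675
  13/100×34/107 = 221/5350
  17/100×41/107 = 697/10700
Sum = 1747/10700

P(defect) = 1747/10700 ≈ 16.33%


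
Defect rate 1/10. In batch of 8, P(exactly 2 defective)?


Binomial: P(X=2) = C(8,2)×p^2×(1-p)^6
= 28 × 1/100 × 531441/1000000 = 3720087/25000000

P(X=2) = 3720087/25000000 ≈ 14.88%


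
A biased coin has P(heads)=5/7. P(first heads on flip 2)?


Geometric: P(X=2) = (1-p)^(k-1)×p = (2/7)^1×5/7 = 10/49

P(X=2) = 10/49 ≈ 20.41%


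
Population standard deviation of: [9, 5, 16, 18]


Mean = 48/4 = 12
  (9-12)²=9
  (5-12)²=49
  (16-12)²=16
  (18-12)²=36
Σ(x-μ)² = 110
σ² = 110/4 = 55/2

σ = √(55/2) ≈ 5.2440


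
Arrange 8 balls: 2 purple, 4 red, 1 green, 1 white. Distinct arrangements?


8!/(2!×4!×1!×1!) = 840

840


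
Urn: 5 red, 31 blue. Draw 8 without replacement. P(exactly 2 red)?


Hypergeometric: C(5,2)×C(31,6)/C(36,8)
= 10×736281/30260340 = 91/374

P(X=2) = 91/374 ≈ 24.33%


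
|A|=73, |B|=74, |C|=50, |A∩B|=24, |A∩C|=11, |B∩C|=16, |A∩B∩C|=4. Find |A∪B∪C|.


|A∪B∪C| = 73+74+50-24-11-16+4 = 150

|A∪B∪C| = 150


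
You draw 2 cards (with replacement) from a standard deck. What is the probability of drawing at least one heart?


P(not a heart) = 39/52 = 3/4
P(none in 2 draws) = (3/4)^2 = 9/16
P(≥1 heart) = 1 - 9/16 = 7/16

P = 7/16 ≈ 43.75%


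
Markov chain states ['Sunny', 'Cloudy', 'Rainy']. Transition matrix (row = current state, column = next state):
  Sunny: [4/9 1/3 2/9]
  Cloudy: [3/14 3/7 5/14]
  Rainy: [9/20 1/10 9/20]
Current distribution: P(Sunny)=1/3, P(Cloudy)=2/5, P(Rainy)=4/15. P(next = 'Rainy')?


P(next=Rainy) = Σᵢ P(now=i)×P(i→Rainy)
= 1/3×2/9 + 2/5×5/14 + 4/15×9/20
= 2/27 + 1/7 + 3/25 = 1592/4725

P = 1592/4725 ≈ 0.3369


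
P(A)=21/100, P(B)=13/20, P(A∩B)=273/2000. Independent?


P(A)×P(B) = 273/2000
P(A∩B) = 273/2000
Equal ✓ → Independent

Yes, independent


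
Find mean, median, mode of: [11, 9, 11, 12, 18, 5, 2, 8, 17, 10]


Sorted: [2, 5, 8, 9, 10, 11, 11, 12, 17, 18]
Mean = 103/10
Median = 21/2
Freq: {11: 2, 9: 1, 12: 1, 18: 1, 5: 1, 2: 1, 8: 1, 17: 1, 10: 1}
Mode: [11]

Mean=103/10, Median=21/2, Mode=11


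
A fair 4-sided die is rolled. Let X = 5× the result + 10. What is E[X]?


E[die] = (1+4)/2 = 5/2
E[X] = 5×5/2 + 10 = 45/2

E[X] = 45/2


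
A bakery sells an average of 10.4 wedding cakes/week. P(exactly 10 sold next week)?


Poisson(λ=10.4): P(X=10) = e^(-λ)×λ^k/k!
= e^(-10.4) × 10.4^10 / 10!
≈ 3.043248301e-05 × 14802442849.2 / 3628800 ≈ 0.124139

P(X=10) ≈ 0.124139 ≈ 12.41%


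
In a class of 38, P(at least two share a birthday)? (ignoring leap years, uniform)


P(all different) = Π(365-i)/365 for i=0..37
= 0.135932
P(match) = 1 - 0.135932 = 0.864068

P ≈ 0.8641 ≈ 86.41%


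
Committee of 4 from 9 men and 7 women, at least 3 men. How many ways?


Count by #men:
  3M,1W: C(9,3)×C(7,1)=588
  4M,0W: C(9,4)×C(7,0)=126
Total = 714

714


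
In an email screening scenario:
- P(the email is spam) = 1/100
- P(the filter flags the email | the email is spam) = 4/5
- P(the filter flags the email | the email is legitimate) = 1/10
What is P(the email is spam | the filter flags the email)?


Using Bayes' theorem:
P(A|B) = P(B|A)·P(A) / P(B)

P(the filter flags the email) = 4/5 × 1/100 + 1/10 × 99/100
= 1/125 + 99/1000 = 107/1000

P(the email is spam|the filter flags the email) = (1/125) / (107/1000) = 8/107

P(the email is spam|the filter flags the email) = 8/107 ≈ 7.48%


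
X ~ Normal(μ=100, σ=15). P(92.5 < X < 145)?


z₁=(92.5-100)/15=-0.5, z₂=(145-100)/15=3.0
P = Φ(3.0) - Φ(-0.5) = 0.998650 - 0.308538 = 0.690112 ≈ 0.6901

P(92.5 < X < 145) ≈ 0.6901


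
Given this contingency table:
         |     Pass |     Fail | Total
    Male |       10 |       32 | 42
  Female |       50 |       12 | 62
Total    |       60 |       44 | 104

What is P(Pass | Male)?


P(Pass | Male) = 10/(10+32) = 10/42 = 5/21

P(Pass|Male) = 5/21 ≈ 23.81%


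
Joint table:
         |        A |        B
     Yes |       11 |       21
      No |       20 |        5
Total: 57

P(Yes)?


P(Yes) = (11+21)/57 = 32/57

P(Yes) = 32/57 ≈ 56.14%


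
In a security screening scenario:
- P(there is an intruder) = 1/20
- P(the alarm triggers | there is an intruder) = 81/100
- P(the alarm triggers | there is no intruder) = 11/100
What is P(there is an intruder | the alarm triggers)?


Using Bayes' theorem:
P(A|B) = P(B|A)·P(A) / P(B)

P(the alarm triggers) = 81/100 × 1/20 + 11/100 × 19/20
= 81/2000 + 209/2000 = 29/200

P(there is an intruder|the alarm triggers) = (81/2000) / (29/200) = 81/290

P(there is an intruder|the alarm triggers) = 81/290 ≈ 27.93%


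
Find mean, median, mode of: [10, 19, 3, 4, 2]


Sorted: [2, 3, 4, 10, 19]
Mean = 38/5
Median = 4
Freq: {10: 1, 19: 1, 3: 1, 4: 1, 2: 1}
Mode: No mode

Mean=38/5, Median=4, Mode=No mode


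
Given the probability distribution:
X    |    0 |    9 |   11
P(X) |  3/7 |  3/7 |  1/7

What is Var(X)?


E[X] = 38/7
E[X²] = 52
Var(X) = E[X²] - (E[X])² = 52 - 1444/49 = 1104/49

Var(X) = 1104/49 ≈ 22.5306


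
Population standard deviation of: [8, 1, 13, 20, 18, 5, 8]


Mean = 73/7
  (8-73/7)²=289/49
  (1-73/7)²=4356/49
  (13-73/7)²=324/49
  (20-73/7)²=4489/49
  (18-73/7)²=2809/49
  (5-73/7)²=1444/49
  (8-73/7)²=289/49
Σ(x-μ)² = 2000/7
σ² = (2000/7)/7 = 2000/49

σ = √(2000/49) ≈ 6.3888


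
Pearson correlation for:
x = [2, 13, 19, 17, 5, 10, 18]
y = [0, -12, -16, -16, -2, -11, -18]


n=7, Σx=84, Σy=-75, Σxy=-1176, Σx²=1272, Σy²=1105
r = (7×(-1176) - 84×(-75))/√((7×1272 - 84²)(7×1105 - (-75)²))
= -1932/√(1848×2110) = -1932/√3899280 ≈ -1932/1974.6595 ≈ -0.9784

r ≈ -0.9784


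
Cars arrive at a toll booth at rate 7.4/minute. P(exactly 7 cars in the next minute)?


Poisson(λ=7.4): P(X=7) = e^(-λ)×λ^k/k!
= e^(-7.4) × 7.4^7 / 7!
≈ 0.0006112527611 × 1215128.0273 / 5040 ≈ 0.147371

P(X=7) ≈ 0.147371 ≈ 14.74%


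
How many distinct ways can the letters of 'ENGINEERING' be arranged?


Letters: 11, freq: {'E': 3, 'N': 3, 'G': 2, 'I': 2, 'R': 1}
11!/(3!×3!×2!×2!×1!) = 39916800/144 = 277200

277200


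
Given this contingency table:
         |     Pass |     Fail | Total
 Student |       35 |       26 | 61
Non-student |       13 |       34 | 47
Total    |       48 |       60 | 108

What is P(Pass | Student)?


P(Pass | Student) = 35/(35+26) = 35/61

P(Pass|Student) = 35/61 ≈ 57.38%


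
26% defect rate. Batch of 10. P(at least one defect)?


P(all good) = (37/50)^10 = 4808584372417849/97656250000000000
P(≥1 defect) = 92847665627582151/97656250000000000

P = 92847665627582151/97656250000000000 ≈ 95.08%


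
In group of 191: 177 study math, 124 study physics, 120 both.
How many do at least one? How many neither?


|A∪B| = 177+124-120 = 181
Neither = 191-181 = 10

At least one: 181; Neither: 10


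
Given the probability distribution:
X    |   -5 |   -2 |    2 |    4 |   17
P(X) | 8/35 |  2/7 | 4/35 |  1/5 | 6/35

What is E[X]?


E[X] = Σ x·P(X=x)
= (-5)×(8/35) + (-2)×(2/7) + (2)×(4/35) + (4)×(1/5) + (17)×(6/35)
= 78/35

E[X] = 78/35


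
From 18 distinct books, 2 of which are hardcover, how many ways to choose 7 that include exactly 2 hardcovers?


Choose 2 of the 2 hardcovers and 5 of the other 16 books:
C(2,2)×C(16,5) = 1×4368 = 4368

4368
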